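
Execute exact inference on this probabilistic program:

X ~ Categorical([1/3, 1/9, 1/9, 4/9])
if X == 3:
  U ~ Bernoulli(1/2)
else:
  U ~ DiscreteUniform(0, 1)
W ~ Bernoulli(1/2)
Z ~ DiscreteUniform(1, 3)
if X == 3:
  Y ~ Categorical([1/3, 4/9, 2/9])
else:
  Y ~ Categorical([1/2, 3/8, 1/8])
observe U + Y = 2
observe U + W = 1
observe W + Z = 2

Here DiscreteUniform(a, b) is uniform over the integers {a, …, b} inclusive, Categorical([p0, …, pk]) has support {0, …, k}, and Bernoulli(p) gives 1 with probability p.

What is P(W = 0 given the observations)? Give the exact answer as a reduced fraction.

P(W = 0 | obs) = 263/372

Enumerate traces; 8 have nonzero weight after conditioning:
  (X=0, U=0, W=1, Z=1, Y=2) weight 1/288
  (X=0, U=1, W=0, Z=2, Y=1) weight 1/96
  (X=1, U=0, W=1, Z=1, Y=2) weight 1/864
  (X=1, U=1, W=0, Z=2, Y=1) weight 1/288
  (X=2, U=0, W=1, Z=1, Y=2) weight 1/864
  (X=2, U=1, W=0, Z=2, Y=1) weight 1/288
  (X=3, U=0, W=1, Z=1, Y=2) weight 2/243
  (X=3, U=1, W=0, Z=2, Y=1) weight 4/243
Group by W:
  weight(W=0) = 263/7776
  weight(W=1) = 109/7776
Total weight = 263/7776 + 109/7776 = 31/648
P(W=0 | obs) = 263/7776 / 31/648 = 263/372
P(W=1 | obs) = 109/7776 / 31/648 = 109/372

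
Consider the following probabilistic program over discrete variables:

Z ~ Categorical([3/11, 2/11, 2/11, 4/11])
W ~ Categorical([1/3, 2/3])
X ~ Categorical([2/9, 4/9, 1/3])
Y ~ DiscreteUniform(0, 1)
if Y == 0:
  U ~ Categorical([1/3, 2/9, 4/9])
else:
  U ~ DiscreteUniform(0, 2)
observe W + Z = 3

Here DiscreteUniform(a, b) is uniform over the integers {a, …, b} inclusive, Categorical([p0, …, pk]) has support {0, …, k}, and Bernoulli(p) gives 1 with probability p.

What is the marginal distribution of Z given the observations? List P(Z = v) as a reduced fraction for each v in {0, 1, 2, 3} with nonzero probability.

Enumerate traces; 36 have nonzero weight after conditioning:
  (Z=2, W=1, X=0, Y=0, U=0) weight 4/891
  (Z=2, W=1, X=0, Y=0, U=1) weight 8/2673
  (Z=2, W=1, X=0, Y=0, U=2) weight 16/2673
  (Z=2, W=1, X=0, Y=1, U=0) weight 4/891
  (Z=2, W=1, X=0, Y=1, U=1) weight 4/891
  (Z=2, W=1, X=0, Y=1, U=2) weight 4/891
  (Z=2, W=1, X=1, Y=0, U=0) weight 8/891
  (Z=2, W=1, X=1, Y=0, U=1) weight 16/2673
  (Z=3, W=0, X=0, Y=0, U=0) weight 4/891
  … 27 more
Group by Z:
  weight(Z=2) = 4/33
  weight(Z=3) = 4/33
Total weight = 4/33 + 4/33 = 8/33
P(Z=2 | obs) = 4/33 / 8/33 = 1/2
P(Z=3 | obs) = 4/33 / 8/33 = 1/2

P(Z=2) = 1/2, P(Z=3) = 1/2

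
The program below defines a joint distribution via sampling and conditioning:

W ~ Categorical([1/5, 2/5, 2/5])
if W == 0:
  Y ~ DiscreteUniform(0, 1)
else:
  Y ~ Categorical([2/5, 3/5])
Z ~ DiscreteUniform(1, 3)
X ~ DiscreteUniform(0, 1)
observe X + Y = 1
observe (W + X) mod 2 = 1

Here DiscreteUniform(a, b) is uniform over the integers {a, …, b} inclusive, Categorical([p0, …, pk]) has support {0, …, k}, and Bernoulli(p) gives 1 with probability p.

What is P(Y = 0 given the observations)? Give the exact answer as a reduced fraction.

Enumerate traces; 9 have nonzero weight after conditioning:
  (W=0, Y=0, Z=1, X=1) weight 1/60
  (W=0, Y=0, Z=2, X=1) weight 1/60
  (W=0, Y=0, Z=3, X=1) weight 1/60
  (W=1, Y=1, Z=1, X=0) weight 1/25
  (W=1, Y=1, Z=2, X=0) weight 1/25
  (W=1, Y=1, Z=3, X=0) weight 1/25
  (W=2, Y=0, Z=1, X=1) weight 2/75
  (W=2, Y=0, Z=2, X=1) weight 2/75
  … 1 more
Group by Y:
  weight(Y=0) = 13/100
  weight(Y=1) = 3/25
Total weight = 13/100 + 3/25 = 1/4
P(Y=0 | obs) = 13/100 / 1/4 = 13/25
P(Y=1 | obs) = 3/25 / 1/4 = 12/25

P(Y = 0 | obs) = 13/25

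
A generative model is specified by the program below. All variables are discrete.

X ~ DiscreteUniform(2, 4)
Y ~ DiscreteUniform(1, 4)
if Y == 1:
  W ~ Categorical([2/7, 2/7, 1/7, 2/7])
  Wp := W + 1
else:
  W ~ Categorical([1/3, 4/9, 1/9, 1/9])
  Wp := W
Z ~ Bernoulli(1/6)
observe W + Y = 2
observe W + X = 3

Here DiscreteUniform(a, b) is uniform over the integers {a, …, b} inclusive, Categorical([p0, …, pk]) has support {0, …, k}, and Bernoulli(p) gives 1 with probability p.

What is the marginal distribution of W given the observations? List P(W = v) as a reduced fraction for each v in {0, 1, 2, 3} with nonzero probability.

P(W=0) = 7/13, P(W=1) = 6/13

Enumerate traces; 4 have nonzero weight after conditioning:
  (X=2, Y=1, W=1, Z=0) weight 5/252
  (X=2, Y=1, W=1, Z=1) weight 1/252
  (X=3, Y=2, W=0, Z=0) weight 5/216
  (X=3, Y=2, W=0, Z=1) weight 1/216
Group by W:
  weight(W=0) = 1/36
  weight(W=1) = 1/42
Total weight = 1/36 + 1/42 = 13/252
P(W=0 | obs) = 1/36 / 13/252 = 7/13
P(W=1 | obs) = 1/42 / 13/252 = 6/13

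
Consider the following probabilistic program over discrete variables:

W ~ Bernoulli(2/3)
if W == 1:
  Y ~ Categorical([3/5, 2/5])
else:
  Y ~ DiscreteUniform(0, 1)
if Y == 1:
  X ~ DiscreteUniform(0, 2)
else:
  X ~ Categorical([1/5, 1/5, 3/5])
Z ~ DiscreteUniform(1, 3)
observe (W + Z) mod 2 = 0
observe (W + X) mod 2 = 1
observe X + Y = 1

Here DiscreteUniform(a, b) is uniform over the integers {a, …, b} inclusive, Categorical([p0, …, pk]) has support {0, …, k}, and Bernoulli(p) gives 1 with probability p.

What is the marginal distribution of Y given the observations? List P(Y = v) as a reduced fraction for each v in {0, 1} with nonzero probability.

Enumerate traces; 3 have nonzero weight after conditioning:
  (W=0, Y=0, X=1, Z=2) weight 1/90
  (W=1, Y=1, X=0, Z=1) weight 4/135
  (W=1, Y=1, X=0, Z=3) weight 4/135
Group by Y:
  weight(Y=0) = 1/90
  weight(Y=1) = 8/135
Total weight = 1/90 + 8/135 = 19/270
P(Y=0 | obs) = 1/90 / 19/270 = 3/19
P(Y=1 | obs) = 8/135 / 19/270 = 16/19

P(Y=0) = 3/19, P(Y=1) = 16/19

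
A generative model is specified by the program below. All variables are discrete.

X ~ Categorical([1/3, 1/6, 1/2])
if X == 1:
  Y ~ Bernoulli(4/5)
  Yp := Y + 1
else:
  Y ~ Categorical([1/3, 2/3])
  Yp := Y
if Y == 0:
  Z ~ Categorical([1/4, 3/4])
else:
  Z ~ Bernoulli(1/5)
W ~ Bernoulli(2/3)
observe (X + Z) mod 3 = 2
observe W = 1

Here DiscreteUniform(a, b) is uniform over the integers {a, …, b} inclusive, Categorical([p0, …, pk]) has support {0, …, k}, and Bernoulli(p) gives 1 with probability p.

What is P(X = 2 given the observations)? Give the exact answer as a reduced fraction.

Enumerate traces; 4 have nonzero weight after conditioning:
  (X=1, Y=0, Z=1, W=1) weight 1/60
  (X=1, Y=1, Z=1, W=1) weight 4/225
  (X=2, Y=0, Z=0, W=1) weight 1/36
  (X=2, Y=1, Z=0, W=1) weight 8/45
Group by X:
  weight(X=1) = 31/900
  weight(X=2) = 37/180
Total weight = 31/900 + 37/180 = 6/25
P(X=1 | obs) = 31/900 / 6/25 = 31/216
P(X=2 | obs) = 37/180 / 6/25 = 185/216

P(X = 2 | obs) = 185/216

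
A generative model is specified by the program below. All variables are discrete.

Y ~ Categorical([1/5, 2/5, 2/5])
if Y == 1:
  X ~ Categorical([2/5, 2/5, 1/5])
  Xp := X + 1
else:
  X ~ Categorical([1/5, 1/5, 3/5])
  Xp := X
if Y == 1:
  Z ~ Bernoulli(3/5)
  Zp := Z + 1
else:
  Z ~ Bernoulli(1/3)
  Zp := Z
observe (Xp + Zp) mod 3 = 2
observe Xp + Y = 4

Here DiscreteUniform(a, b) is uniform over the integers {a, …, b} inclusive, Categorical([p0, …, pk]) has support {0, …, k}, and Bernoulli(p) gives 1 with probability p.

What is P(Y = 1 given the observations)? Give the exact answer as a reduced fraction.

P(Y = 1 | obs) = 3/13

Enumerate traces; 2 have nonzero weight after conditioning:
  (Y=1, X=2, Z=1) weight 6/125
  (Y=2, X=2, Z=0) weight 4/25
Group by Y:
  weight(Y=1) = 6/125
  weight(Y=2) = 4/25
Total weight = 6/125 + 4/25 = 26/125
P(Y=1 | obs) = 6/125 / 26/125 = 3/13
P(Y=2 | obs) = 4/25 / 26/125 = 10/13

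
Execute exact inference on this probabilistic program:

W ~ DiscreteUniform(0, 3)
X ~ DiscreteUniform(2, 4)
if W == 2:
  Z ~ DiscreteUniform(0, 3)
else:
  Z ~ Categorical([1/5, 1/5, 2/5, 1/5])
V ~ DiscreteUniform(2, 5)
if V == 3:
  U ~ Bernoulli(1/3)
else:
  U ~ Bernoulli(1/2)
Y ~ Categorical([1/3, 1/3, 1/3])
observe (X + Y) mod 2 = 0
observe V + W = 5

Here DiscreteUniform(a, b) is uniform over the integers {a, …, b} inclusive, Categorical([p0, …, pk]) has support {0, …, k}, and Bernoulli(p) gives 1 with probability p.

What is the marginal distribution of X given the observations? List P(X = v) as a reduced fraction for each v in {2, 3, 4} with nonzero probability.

Enumerate traces; 160 have nonzero weight after conditioning:
  (W=0, X=2, Z=0, V=5, U=0, Y=0) weight 1/1440
  (W=0, X=2, Z=0, V=5, U=0, Y=2) weight 1/1440
  (W=0, X=2, Z=0, V=5, U=1, Y=0) weight 1/1440
  (W=0, X=2, Z=0, V=5, U=1, Y=2) weight 1/1440
  (W=0, X=2, Z=1, V=5, U=0, Y=0) weight 1/1440
  (W=0, X=2, Z=1, V=5, U=0, Y=2) weight 1/1440
  (W=0, X=2, Z=1, V=5, U=1, Y=0) weight 1/1440
  (W=0, X=2, Z=1, V=5, U=1, Y=2) weight 1/1440
  (W=0, X=3, Z=0, V=5, U=0, Y=1) weight 1/1440
  (W=0, X=4, Z=0, V=5, U=0, Y=0) weight 1/1440
  … 150 more
Group by X:
  weight(X=2) = 1/18
  weight(X=3) = 1/36
  weight(X=4) = 1/18
Total weight = 1/18 + 1/36 + 1/18 = 5/36
P(X=2 | obs) = 1/18 / 5/36 = 2/5
P(X=3 | obs) = 1/36 / 5/36 = 1/5
P(X=4 | obs) = 1/18 / 5/36 = 2/5

P(X=2) = 2/5, P(X=3) = 1/5, P(X=4) = 2/5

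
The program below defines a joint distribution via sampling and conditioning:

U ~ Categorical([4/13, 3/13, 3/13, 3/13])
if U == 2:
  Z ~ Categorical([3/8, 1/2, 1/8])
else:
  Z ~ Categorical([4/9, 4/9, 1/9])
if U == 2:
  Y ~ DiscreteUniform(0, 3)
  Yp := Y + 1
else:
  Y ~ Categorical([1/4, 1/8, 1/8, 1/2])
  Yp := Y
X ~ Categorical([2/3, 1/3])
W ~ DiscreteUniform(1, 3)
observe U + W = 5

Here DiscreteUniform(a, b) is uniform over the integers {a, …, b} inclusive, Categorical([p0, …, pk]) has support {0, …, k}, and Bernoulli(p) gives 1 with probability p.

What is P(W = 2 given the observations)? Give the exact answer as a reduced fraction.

P(W = 2 | obs) = 1/2

Enumerate traces; 48 have nonzero weight after conditioning:
  (U=2, Z=0, Y=0, X=0, W=3) weight 1/208
  (U=2, Z=0, Y=0, X=1, W=3) weight 1/416
  (U=2, Z=0, Y=1, X=0, W=3) weight 1/208
  (U=2, Z=0, Y=1, X=1, W=3) weight 1/416
  (U=2, Z=0, Y=2, X=0, W=3) weight 1/208
  (U=2, Z=0, Y=2, X=1, W=3) weight 1/416
  (U=2, Z=0, Y=3, X=0, W=3) weight 1/208
  (U=2, Z=0, Y=3, X=1, W=3) weight 1/416
  (U=3, Z=0, Y=0, X=0, W=2) weight 2/351
  … 39 more
Group by W:
  weight(W=2) = 1/13
  weight(W=3) = 1/13
Total weight = 1/13 + 1/13 = 2/13
P(W=2 | obs) = 1/13 / 2/13 = 1/2
P(W=3 | obs) = 1/13 / 2/13 = 1/2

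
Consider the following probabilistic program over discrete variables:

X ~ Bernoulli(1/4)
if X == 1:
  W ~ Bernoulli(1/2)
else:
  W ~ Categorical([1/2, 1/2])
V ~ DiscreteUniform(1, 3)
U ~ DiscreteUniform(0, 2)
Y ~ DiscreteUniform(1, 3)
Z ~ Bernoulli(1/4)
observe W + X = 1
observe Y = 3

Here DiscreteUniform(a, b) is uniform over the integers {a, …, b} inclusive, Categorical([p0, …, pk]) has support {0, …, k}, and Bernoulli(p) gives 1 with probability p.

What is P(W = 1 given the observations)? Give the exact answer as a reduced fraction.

P(W = 1 | obs) = 3/4

Enumerate traces; 36 have nonzero weight after conditioning:
  (X=0, W=1, V=1, U=0, Y=3, Z=0) weight 1/96
  (X=0, W=1, V=1, U=0, Y=3, Z=1) weight 1/288
  (X=0, W=1, V=1, U=1, Y=3, Z=0) weight 1/96
  (X=0, W=1, V=1, U=1, Y=3, Z=1) weight 1/288
  (X=0, W=1, V=1, U=2, Y=3, Z=0) weight 1/96
  (X=0, W=1, V=1, U=2, Y=3, Z=1) weight 1/288
  (X=0, W=1, V=2, U=0, Y=3, Z=0) weight 1/96
  (X=0, W=1, V=2, U=0, Y=3, Z=1) weight 1/288
  (X=1, W=0, V=1, U=0, Y=3, Z=0) weight 1/288
  … 27 more
Group by W:
  weight(W=0) = 1/24
  weight(W=1) = 1/8
Total weight = 1/24 + 1/8 = 1/6
P(W=0 | obs) = 1/24 / 1/6 = 1/4
P(W=1 | obs) = 1/8 / 1/6 = 3/4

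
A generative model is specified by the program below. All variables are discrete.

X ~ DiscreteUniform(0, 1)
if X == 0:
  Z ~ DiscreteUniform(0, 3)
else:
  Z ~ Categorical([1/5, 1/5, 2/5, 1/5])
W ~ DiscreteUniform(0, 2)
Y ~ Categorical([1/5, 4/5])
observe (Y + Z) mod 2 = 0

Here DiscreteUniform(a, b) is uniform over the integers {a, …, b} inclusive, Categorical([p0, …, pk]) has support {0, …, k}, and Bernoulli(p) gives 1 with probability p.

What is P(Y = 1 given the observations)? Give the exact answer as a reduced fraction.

P(Y = 1 | obs) = 36/47

Enumerate traces; 24 have nonzero weight after conditioning:
  (X=0, Z=0, W=0, Y=0) weight 1/120
  (X=0, Z=0, W=1, Y=0) weight 1/120
  (X=0, Z=0, W=2, Y=0) weight 1/120
  (X=0, Z=1, W=0, Y=1) weight 1/30
  (X=0, Z=1, W=1, Y=1) weight 1/30
  (X=0, Z=1, W=2, Y=1) weight 1/30
  (X=0, Z=2, W=0, Y=0) weight 1/120
  (X=0, Z=2, W=1, Y=0) weight 1/120
  … 16 more
Group by Y:
  weight(Y=0) = 11/100
  weight(Y=1) = 9/25
Total weight = 11/100 + 9/25 = 47/100
P(Y=0 | obs) = 11/100 / 47/100 = 11/47
P(Y=1 | obs) = 9/25 / 47/100 = 36/47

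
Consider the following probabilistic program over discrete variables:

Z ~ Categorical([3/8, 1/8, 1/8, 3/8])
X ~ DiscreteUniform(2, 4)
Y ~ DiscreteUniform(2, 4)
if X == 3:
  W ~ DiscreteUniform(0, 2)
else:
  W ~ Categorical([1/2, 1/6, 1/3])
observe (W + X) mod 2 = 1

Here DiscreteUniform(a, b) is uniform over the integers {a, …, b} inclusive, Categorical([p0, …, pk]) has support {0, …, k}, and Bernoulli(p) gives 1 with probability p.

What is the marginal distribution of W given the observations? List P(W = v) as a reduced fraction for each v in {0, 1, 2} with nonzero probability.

Enumerate traces; 48 have nonzero weight after conditioning:
  (Z=0, X=2, Y=2, W=1) weight 1/144
  (Z=0, X=2, Y=3, W=1) weight 1/144
  (Z=0, X=2, Y=4, W=1) weight 1/144
  (Z=0, X=3, Y=2, W=0) weight 1/72
  (Z=0, X=3, Y=2, W=2) weight 1/72
  (Z=0, X=3, Y=3, W=0) weight 1/72
  (Z=0, X=3, Y=3, W=2) weight 1/72
  (Z=0, X=3, Y=4, W=0) weight 1/72
  … 40 more
Group by W:
  weight(W=0) = 1/9
  weight(W=1) = 1/9
  weight(W=2) = 1/9
Total weight = 1/9 + 1/9 + 1/9 = 1/3
P(W=0 | obs) = 1/9 / 1/3 = 1/3
P(W=1 | obs) = 1/9 / 1/3 = 1/3
P(W=2 | obs) = 1/9 / 1/3 = 1/3

P(W=0) = 1/3, P(W=1) = 1/3, P(W=2) = 1/3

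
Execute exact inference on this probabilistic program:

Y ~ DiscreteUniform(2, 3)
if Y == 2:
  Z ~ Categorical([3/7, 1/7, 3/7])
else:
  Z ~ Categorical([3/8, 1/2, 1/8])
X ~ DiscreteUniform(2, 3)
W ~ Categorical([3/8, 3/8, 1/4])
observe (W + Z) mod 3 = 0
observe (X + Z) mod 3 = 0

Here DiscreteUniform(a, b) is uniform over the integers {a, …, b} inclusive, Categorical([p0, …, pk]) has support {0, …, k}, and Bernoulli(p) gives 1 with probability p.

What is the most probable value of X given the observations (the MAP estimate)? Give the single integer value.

Enumerate traces; 4 have nonzero weight after conditioning:
  (Y=2, Z=0, X=3, W=0) weight 9/224
  (Y=2, Z=1, X=2, W=2) weight 1/112
  (Y=3, Z=0, X=3, W=0) weight 9/256
  (Y=3, Z=1, X=2, W=2) weight 1/32
Group by X:
  weight(X=2) = 9/224
  weight(X=3) = 135/1792
Total weight = 9/224 + 135/1792 = 207/1792
P(X=2 | obs) = 9/224 / 207/1792 = 8/23
P(X=3 | obs) = 135/1792 / 207/1792 = 15/23
argmax = 3

argmax_v P(X = v | obs) = 3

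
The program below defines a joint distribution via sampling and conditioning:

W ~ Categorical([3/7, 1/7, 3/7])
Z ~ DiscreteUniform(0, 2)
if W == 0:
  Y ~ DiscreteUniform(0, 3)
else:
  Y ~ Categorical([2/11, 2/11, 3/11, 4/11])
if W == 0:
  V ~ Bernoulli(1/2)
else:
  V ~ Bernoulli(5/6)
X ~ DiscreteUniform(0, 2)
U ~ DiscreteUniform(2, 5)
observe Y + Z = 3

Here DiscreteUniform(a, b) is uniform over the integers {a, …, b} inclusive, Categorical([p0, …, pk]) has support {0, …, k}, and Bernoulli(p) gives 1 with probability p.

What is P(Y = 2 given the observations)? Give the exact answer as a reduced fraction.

P(Y = 2 | obs) = 1/3

Enumerate traces; 216 have nonzero weight after conditioning:
  (W=0, Z=0, Y=3, V=0, X=0, U=2) weight 1/672
  (W=0, Z=0, Y=3, V=0, X=0, U=3) weight 1/672
  (W=0, Z=0, Y=3, V=0, X=0, U=4) weight 1/672
  (W=0, Z=0, Y=3, V=0, X=0, U=5) weight 1/672
  (W=0, Z=0, Y=3, V=0, X=1, U=2) weight 1/672
  (W=0, Z=0, Y=3, V=0, X=1, U=3) weight 1/672
  (W=0, Z=0, Y=3, V=0, X=1, U=4) weight 1/672
  (W=0, Z=0, Y=3, V=0, X=1, U=5) weight 1/672
  (W=0, Z=1, Y=2, V=0, X=0, U=2) weight 1/672
  (W=0, Z=2, Y=1, V=0, X=0, U=2) weight 1/672
  … 206 more
Group by Y:
  weight(Y=1) = 65/924
  weight(Y=2) = 27/308
  weight(Y=3) = 97/924
Total weight = 65/924 + 27/308 + 97/924 = 81/308
P(Y=1 | obs) = 65/924 / 81/308 = 65/243
P(Y=2 | obs) = 27/308 / 81/308 = 1/3
P(Y=3 | obs) = 97/924 / 81/308 = 97/243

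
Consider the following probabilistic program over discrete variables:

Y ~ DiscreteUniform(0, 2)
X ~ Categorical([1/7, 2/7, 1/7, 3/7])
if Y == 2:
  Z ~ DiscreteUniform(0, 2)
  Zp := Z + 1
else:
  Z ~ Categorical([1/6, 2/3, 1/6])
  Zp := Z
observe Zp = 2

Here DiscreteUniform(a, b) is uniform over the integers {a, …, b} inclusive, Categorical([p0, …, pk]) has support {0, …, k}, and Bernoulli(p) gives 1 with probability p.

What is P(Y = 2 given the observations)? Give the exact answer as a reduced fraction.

P(Y = 2 | obs) = 1/2

Enumerate traces; 12 have nonzero weight after conditioning:
  (Y=0, X=0, Z=2) weight 1/126
  (Y=0, X=1, Z=2) weight 1/63
  (Y=0, X=2, Z=2) weight 1/126
  (Y=0, X=3, Z=2) weight 1/42
  (Y=1, X=0, Z=2) weight 1/126
  (Y=1, X=1, Z=2) weight 1/63
  (Y=1, X=2, Z=2) weight 1/126
  (Y=1, X=3, Z=2) weight 1/42
  (Y=2, X=0, Z=1) weight 1/63
  … 3 more
Group by Y:
  weight(Y=0) = 1/18
  weight(Y=1) = 1/18
  weight(Y=2) = 1/9
Total weight = 1/18 + 1/18 + 1/9 = 2/9
P(Y=0 | obs) = 1/18 / 2/9 = 1/4
P(Y=1 | obs) = 1/18 / 2/9 = 1/4
P(Y=2 | obs) = 1/9 / 2/9 = 1/2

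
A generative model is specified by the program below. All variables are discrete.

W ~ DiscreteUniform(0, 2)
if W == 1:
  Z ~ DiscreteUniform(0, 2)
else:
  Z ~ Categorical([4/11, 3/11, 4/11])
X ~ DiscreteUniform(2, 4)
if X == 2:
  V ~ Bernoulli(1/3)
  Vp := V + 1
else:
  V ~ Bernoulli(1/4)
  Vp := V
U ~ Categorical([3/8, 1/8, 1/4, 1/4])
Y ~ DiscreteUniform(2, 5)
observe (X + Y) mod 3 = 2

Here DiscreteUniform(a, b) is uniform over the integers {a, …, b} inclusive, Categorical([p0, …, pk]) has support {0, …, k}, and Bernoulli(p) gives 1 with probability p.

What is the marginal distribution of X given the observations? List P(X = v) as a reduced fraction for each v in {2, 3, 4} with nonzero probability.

Enumerate traces; 288 have nonzero weight after conditioning:
  (W=0, Z=0, X=2, V=0, U=0, Y=3) weight 1/396
  (W=0, Z=0, X=2, V=0, U=1, Y=3) weight 1/1188
  (W=0, Z=0, X=2, V=0, U=2, Y=3) weight 1/594
  (W=0, Z=0, X=2, V=0, U=3, Y=3) weight 1/594
  (W=0, Z=0, X=2, V=1, U=0, Y=3) weight 1/792
  (W=0, Z=0, X=2, V=1, U=1, Y=3) weight 1/2376
  (W=0, Z=0, X=2, V=1, U=2, Y=3) weight 1/1188
  (W=0, Z=0, X=2, V=1, U=3, Y=3) weight 1/1188
  (W=0, Z=0, X=3, V=0, U=0, Y=2) weight 1/352
  (W=0, Z=0, X=4, V=0, U=0, Y=4) weight 1/352
  … 278 more
Group by X:
  weight(X=2) = 1/12
  weight(X=3) = 1/6
  weight(X=4) = 1/12
Total weight = 1/12 + 1/6 + 1/12 = 1/3
P(X=2 | obs) = 1/12 / 1/3 = 1/4
P(X=3 | obs) = 1/6 / 1/3 = 1/2
P(X=4 | obs) = 1/12 / 1/3 = 1/4

P(X=2) = 1/4, P(X=3) = 1/2, P(X=4) = 1/4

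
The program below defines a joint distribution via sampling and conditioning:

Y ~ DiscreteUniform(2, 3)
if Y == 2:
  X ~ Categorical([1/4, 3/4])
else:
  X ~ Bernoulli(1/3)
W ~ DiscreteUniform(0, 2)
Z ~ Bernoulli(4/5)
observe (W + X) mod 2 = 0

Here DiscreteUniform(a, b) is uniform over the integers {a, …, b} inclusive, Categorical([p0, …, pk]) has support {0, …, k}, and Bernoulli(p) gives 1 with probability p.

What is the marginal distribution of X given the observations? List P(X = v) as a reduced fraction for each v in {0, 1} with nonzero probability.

P(X=0) = 22/35, P(X=1) = 13/35

Enumerate traces; 12 have nonzero weight after conditioning:
  (Y=2, X=0, W=0, Z=0) weight 1/120
  (Y=2, X=0, W=0, Z=1) weight 1/30
  (Y=2, X=0, W=2, Z=0) weight 1/120
  (Y=2, X=0, W=2, Z=1) weight 1/30
  (Y=2, X=1, W=1, Z=0) weight 1/40
  (Y=2, X=1, W=1, Z=1) weight 1/10
  (Y=3, X=0, W=0, Z=0) weight 1/45
  (Y=3, X=0, W=0, Z=1) weight 4/45
  … 4 more
Group by X:
  weight(X=0) = 11/36
  weight(X=1) = 13/72
Total weight = 11/36 + 13/72 = 35/72
P(X=0 | obs) = 11/36 / 35/72 = 22/35
P(X=1 | obs) = 13/72 / 35/72 = 13/35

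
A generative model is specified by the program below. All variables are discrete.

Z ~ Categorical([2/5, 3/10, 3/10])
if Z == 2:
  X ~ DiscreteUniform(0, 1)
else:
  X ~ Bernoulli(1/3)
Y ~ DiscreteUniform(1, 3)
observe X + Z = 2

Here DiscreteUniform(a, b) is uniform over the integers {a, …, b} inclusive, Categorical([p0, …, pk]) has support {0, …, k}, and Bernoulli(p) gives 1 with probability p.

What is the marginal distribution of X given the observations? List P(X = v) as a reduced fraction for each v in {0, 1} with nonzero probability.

Enumerate traces; 6 have nonzero weight after conditioning:
  (Z=1, X=1, Y=1) weight 1/30
  (Z=1, X=1, Y=2) weight 1/30
  (Z=1, X=1, Y=3) weight 1/30
  (Z=2, X=0, Y=1) weight 1/20
  (Z=2, X=0, Y=2) weight 1/20
  (Z=2, X=0, Y=3) weight 1/20
Group by X:
  weight(X=0) = 3/20
  weight(X=1) = 1/10
Total weight = 3/20 + 1/10 = 1/4
P(X=0 | obs) = 3/20 / 1/4 = 3/5
P(X=1 | obs) = 1/10 / 1/4 = 2/5

P(X=0) = 3/5, P(X=1) = 2/5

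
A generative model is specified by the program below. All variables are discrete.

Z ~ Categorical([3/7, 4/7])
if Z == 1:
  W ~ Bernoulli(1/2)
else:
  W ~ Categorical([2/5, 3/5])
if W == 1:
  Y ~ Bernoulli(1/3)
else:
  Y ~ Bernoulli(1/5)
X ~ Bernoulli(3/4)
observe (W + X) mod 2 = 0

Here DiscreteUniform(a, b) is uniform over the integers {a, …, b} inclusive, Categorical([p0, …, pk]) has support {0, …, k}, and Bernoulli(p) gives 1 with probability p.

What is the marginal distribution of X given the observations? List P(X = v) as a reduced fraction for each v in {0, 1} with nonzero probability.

Enumerate traces; 8 have nonzero weight after conditioning:
  (Z=0, W=0, Y=0, X=0) weight 6/175
  (Z=0, W=0, Y=1, X=0) weight 3/350
  (Z=0, W=1, Y=0, X=1) weight 9/70
  (Z=0, W=1, Y=1, X=1) weight 9/140
  (Z=1, W=0, Y=0, X=0) weight 2/35
  (Z=1, W=0, Y=1, X=0) weight 1/70
  (Z=1, W=1, Y=0, X=1) weight 1/7
  (Z=1, W=1, Y=1, X=1) weight 1/14
Group by X:
  weight(X=0) = 4/35
  weight(X=1) = 57/140
Total weight = 4/35 + 57/140 = 73/140
P(X=0 | obs) = 4/35 / 73/140 = 16/73
P(X=1 | obs) = 57/140 / 73/140 = 57/73

P(X=0) = 16/73, P(X=1) = 57/73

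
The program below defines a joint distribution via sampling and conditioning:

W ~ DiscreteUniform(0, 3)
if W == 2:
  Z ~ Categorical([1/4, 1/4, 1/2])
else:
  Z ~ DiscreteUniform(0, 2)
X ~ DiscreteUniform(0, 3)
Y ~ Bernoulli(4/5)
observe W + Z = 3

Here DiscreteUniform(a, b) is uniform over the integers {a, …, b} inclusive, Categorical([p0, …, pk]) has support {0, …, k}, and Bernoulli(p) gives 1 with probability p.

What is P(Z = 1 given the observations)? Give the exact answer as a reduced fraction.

P(Z = 1 | obs) = 3/11

Enumerate traces; 24 have nonzero weight after conditioning:
  (W=1, Z=2, X=0, Y=0) weight 1/240
  (W=1, Z=2, X=0, Y=1) weight 1/60
  (W=1, Z=2, X=1, Y=0) weight 1/240
  (W=1, Z=2, X=1, Y=1) weight 1/60
  (W=1, Z=2, X=2, Y=0) weight 1/240
  (W=1, Z=2, X=2, Y=1) weight 1/60
  (W=1, Z=2, X=3, Y=0) weight 1/240
  (W=1, Z=2, X=3, Y=1) weight 1/60
  (W=2, Z=1, X=0, Y=0) weight 1/320
  (W=3, Z=0, X=0, Y=0) weight 1/240
  … 14 more
Group by Z:
  weight(Z=0) = 1/12
  weight(Z=1) = 1/16
  weight(Z=2) = 1/12
Total weight = 1/12 + 1/16 + 1/12 = 11/48
P(Z=0 | obs) = 1/12 / 11/48 = 4/11
P(Z=1 | obs) = 1/16 / 11/48 = 3/11
P(Z=2 | obs) = 1/12 / 11/48 = 4/11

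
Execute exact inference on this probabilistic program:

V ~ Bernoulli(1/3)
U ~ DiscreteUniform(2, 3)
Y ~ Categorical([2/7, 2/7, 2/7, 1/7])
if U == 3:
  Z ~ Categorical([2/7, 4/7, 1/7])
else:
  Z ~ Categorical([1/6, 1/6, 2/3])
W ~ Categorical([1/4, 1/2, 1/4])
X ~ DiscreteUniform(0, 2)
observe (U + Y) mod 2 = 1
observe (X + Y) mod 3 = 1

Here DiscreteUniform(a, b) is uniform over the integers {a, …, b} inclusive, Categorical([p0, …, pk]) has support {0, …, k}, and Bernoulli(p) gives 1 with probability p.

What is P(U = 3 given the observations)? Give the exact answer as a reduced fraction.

Enumerate traces; 72 have nonzero weight after conditioning:
  (V=0, U=2, Y=1, Z=0, W=0, X=0) weight 1/756
  (V=0, U=2, Y=1, Z=0, W=1, X=0) weight 1/378
  (V=0, U=2, Y=1, Z=0, W=2, X=0) weight 1/756
  (V=0, U=2, Y=1, Z=1, W=0, X=0) weight 1/756
  (V=0, U=2, Y=1, Z=1, W=1, X=0) weight 1/378
  (V=0, U=2, Y=1, Z=1, W=2, X=0) weight 1/756
  (V=0, U=2, Y=1, Z=2, W=0, X=0) weight 1/189
  (V=0, U=2, Y=1, Z=2, W=1, X=0) weight 2/189
  (V=0, U=3, Y=0, Z=0, W=0, X=1) weight 1/441
  … 63 more
Group by U:
  weight(U=2) = 1/14
  weight(U=3) = 2/21
Total weight = 1/14 + 2/21 = 1/6
P(U=2 | obs) = 1/14 / 1/6 = 3/7
P(U=3 | obs) = 2/21 / 1/6 = 4/7

P(U = 3 | obs) = 4/7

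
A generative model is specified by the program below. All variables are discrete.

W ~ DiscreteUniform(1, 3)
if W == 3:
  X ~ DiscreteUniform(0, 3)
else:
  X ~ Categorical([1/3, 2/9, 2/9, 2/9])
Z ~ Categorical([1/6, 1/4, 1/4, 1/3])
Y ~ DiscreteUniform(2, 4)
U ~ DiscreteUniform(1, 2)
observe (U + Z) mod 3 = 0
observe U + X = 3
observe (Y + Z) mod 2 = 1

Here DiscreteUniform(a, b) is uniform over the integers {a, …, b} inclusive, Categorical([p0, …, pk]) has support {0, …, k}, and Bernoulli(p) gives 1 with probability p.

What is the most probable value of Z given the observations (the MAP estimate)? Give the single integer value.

Enumerate traces; 9 have nonzero weight after conditioning:
  (W=1, X=1, Z=1, Y=2, U=2) weight 1/324
  (W=1, X=1, Z=1, Y=4, U=2) weight 1/324
  (W=1, X=2, Z=2, Y=3, U=1) weight 1/324
  (W=2, X=1, Z=1, Y=2, U=2) weight 1/324
  (W=2, X=1, Z=1, Y=4, U=2) weight 1/324
  (W=2, X=2, Z=2, Y=3, U=1) weight 1/324
  (W=3, X=1, Z=1, Y=2, U=2) weight 1/288
  (W=3, X=1, Z=1, Y=4, U=2) weight 1/288
  … 1 more
Group by Z:
  weight(Z=1) = 25/1296
  weight(Z=2) = 25/2592
Total weight = 25/1296 + 25/2592 = 25/864
P(Z=1 | obs) = 25/1296 / 25/864 = 2/3
P(Z=2 | obs) = 25/2592 / 25/864 = 1/3
argmax = 1

argmax_v P(Z = v | obs) = 1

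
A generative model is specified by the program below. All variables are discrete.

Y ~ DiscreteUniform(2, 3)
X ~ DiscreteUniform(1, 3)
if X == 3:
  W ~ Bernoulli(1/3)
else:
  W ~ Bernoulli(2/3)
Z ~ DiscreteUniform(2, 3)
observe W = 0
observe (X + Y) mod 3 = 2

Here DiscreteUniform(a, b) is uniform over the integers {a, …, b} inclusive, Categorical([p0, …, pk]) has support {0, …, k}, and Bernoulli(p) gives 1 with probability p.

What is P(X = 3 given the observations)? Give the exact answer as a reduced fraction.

Enumerate traces; 4 have nonzero weight after conditioning:
  (Y=2, X=3, W=0, Z=2) weight 1/18
  (Y=2, X=3, W=0, Z=3) weight 1/18
  (Y=3, X=2, W=0, Z=2) weight 1/36
  (Y=3, X=2, W=0, Z=3) weight 1/36
Group by X:
  weight(X=2) = 1/18
  weight(X=3) = 1/9
Total weight = 1/18 + 1/9 = 1/6
P(X=2 | obs) = 1/18 / 1/6 = 1/3
P(X=3 | obs) = 1/9 / 1/6 = 2/3

P(X = 3 | obs) = 2/3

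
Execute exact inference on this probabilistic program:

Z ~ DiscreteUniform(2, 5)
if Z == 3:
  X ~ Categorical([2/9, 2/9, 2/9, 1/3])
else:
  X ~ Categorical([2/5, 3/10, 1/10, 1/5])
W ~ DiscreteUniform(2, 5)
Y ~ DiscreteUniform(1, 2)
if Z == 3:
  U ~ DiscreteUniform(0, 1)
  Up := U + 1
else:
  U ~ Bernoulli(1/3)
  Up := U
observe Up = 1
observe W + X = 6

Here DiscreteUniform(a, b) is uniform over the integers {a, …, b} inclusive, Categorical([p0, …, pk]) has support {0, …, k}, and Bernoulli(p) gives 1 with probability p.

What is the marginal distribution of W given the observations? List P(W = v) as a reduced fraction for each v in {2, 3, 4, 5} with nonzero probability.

Enumerate traces; 24 have nonzero weight after conditioning:
  (Z=2, X=1, W=5, Y=1, U=1) weight 1/320
  (Z=2, X=1, W=5, Y=2, U=1) weight 1/320
  (Z=2, X=2, W=4, Y=1, U=1) weight 1/960
  (Z=2, X=2, W=4, Y=2, U=1) weight 1/960
  (Z=2, X=3, W=3, Y=1, U=1) weight 1/480
  (Z=2, X=3, W=3, Y=2, U=1) weight 1/480
  (Z=3, X=1, W=5, Y=1, U=0) weight 1/288
  (Z=3, X=1, W=5, Y=2, U=0) weight 1/288
  … 16 more
Group by W:
  weight(W=3) = 11/480
  weight(W=4) = 19/1440
  weight(W=5) = 37/1440
Total weight = 11/480 + 19/1440 + 37/1440 = 89/1440
P(W=3 | obs) = 11/480 / 89/1440 = 33/89
P(W=4 | obs) = 19/1440 / 89/1440 = 19/89
P(W=5 | obs) = 37/1440 / 89/1440 = 37/89

P(W=3) = 33/89, P(W=4) = 19/89, P(W=5) = 37/89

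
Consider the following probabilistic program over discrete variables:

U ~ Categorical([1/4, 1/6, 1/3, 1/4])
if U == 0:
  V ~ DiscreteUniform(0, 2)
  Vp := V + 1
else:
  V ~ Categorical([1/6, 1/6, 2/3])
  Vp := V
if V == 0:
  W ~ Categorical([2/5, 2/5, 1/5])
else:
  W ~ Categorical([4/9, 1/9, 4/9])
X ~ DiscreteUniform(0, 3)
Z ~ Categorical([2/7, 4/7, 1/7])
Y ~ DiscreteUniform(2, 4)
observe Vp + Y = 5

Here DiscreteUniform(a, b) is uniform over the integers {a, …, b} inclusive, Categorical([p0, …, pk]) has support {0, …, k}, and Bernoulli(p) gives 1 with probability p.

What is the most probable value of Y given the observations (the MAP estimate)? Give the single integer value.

Enumerate traces; 324 have nonzero weight after conditioning:
  (U=0, V=0, W=0, X=0, Z=0, Y=4) weight 1/1260
  (U=0, V=0, W=0, X=0, Z=1, Y=4) weight 1/630
  (U=0, V=0, W=0, X=0, Z=2, Y=4) weight 1/2520
  (U=0, V=0, W=0, X=1, Z=0, Y=4) weight 1/1260
  (U=0, V=0, W=0, X=1, Z=1, Y=4) weight 1/630
  (U=0, V=0, W=0, X=1, Z=2, Y=4) weight 1/2520
  (U=0, V=0, W=0, X=2, Z=0, Y=4) weight 1/1260
  (U=0, V=0, W=0, X=2, Z=1, Y=4) weight 1/630
  (U=0, V=1, W=0, X=0, Z=0, Y=3) weight 1/1134
  (U=0, V=2, W=0, X=0, Z=0, Y=2) weight 1/1134
  … 314 more
Group by Y:
  weight(Y=2) = 1/36
  weight(Y=3) = 7/36
  weight(Y=4) = 5/72
Total weight = 1/36 + 7/36 + 5/72 = 7/24
P(Y=2 | obs) = 1/36 / 7/24 = 2/21
P(Y=3 | obs) = 7/36 / 7/24 = 2/3
P(Y=4 | obs) = 5/72 / 7/24 = 5/21
argmax = 3

argmax_v P(Y = v | obs) = 3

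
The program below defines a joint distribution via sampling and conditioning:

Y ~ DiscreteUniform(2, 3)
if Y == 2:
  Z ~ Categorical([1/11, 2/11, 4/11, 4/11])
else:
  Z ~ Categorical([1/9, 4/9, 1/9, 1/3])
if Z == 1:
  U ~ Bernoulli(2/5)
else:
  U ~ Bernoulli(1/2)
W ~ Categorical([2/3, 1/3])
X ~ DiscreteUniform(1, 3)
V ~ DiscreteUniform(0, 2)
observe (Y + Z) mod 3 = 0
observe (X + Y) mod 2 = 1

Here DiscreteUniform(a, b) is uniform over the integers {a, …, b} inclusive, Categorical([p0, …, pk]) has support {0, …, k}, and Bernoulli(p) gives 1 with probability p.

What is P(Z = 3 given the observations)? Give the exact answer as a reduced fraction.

Enumerate traces; 48 have nonzero weight after conditioning:
  (Y=2, Z=1, U=0, W=0, X=1, V=0) weight 2/495
  (Y=2, Z=1, U=0, W=0, X=1, V=1) weight 2/495
  (Y=2, Z=1, U=0, W=0, X=1, V=2) weight 2/495
  (Y=2, Z=1, U=0, W=0, X=3, V=0) weight 2/495
  (Y=2, Z=1, U=0, W=0, X=3, V=1) weight 2/495
  (Y=2, Z=1, U=0, W=0, X=3, V=2) weight 2/495
  (Y=2, Z=1, U=0, W=1, X=1, V=0) weight 1/495
  (Y=2, Z=1, U=0, W=1, X=1, V=1) weight 1/495
  (Y=3, Z=0, U=0, W=0, X=2, V=0) weight 1/486
  (Y=3, Z=3, U=0, W=0, X=2, V=0) weight 1/162
  … 38 more
Group by Z:
  weight(Z=0) = 1/54
  weight(Z=1) = 2/33
  weight(Z=3) = 1/18
Total weight = 1/54 + 2/33 + 1/18 = 40/297
P(Z=0 | obs) = 1/54 / 40/297 = 11/80
P(Z=1 | obs) = 2/33 / 40/297 = 9/20
P(Z=3 | obs) = 1/18 / 40/297 = 33/80

P(Z = 3 | obs) = 33/80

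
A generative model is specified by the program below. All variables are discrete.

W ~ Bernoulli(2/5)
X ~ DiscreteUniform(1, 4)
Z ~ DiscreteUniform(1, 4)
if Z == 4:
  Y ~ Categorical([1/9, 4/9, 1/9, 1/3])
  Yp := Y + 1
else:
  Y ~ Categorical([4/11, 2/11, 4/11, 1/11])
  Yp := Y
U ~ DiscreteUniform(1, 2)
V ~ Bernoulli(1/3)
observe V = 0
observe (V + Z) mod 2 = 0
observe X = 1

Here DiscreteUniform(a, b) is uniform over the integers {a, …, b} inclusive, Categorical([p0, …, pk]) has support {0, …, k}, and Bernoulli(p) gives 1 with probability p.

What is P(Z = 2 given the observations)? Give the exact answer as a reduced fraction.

P(Z = 2 | obs) = 1/2

Enumerate traces; 32 have nonzero weight after conditioning:
  (W=0, X=1, Z=2, Y=0, U=1, V=0) weight 1/220
  (W=0, X=1, Z=2, Y=0, U=2, V=0) weight 1/220
  (W=0, X=1, Z=2, Y=1, U=1, V=0) weight 1/440
  (W=0, X=1, Z=2, Y=1, U=2, V=0) weight 1/440
  (W=0, X=1, Z=2, Y=2, U=1, V=0) weight 1/220
  (W=0, X=1, Z=2, Y=2, U=2, V=0) weight 1/220
  (W=0, X=1, Z=2, Y=3, U=1, V=0) weight 1/880
  (W=0, X=1, Z=2, Y=3, U=2, V=0) weight 1/880
  (W=0, X=1, Z=4, Y=0, U=1, V=0) weight 1/720
  … 23 more
Group by Z:
  weight(Z=2) = 1/24
  weight(Z=4) = 1/24
Total weight = 1/24 + 1/24 = 1/12
P(Z=2 | obs) = 1/24 / 1/12 = 1/2
P(Z=4 | obs) = 1/24 / 1/12 = 1/2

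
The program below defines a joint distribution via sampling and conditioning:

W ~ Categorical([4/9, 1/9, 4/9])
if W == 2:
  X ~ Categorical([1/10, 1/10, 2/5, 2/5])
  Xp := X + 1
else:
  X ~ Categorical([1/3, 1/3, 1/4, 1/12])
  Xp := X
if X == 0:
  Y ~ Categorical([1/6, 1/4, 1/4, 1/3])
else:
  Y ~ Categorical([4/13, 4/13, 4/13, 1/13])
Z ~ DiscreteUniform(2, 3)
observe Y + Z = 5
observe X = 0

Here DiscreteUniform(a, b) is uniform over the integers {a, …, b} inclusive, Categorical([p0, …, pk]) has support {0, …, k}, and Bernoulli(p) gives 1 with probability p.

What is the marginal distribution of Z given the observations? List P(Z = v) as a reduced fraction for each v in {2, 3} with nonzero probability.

P(Z=2) = 4/7, P(Z=3) = 3/7

Enumerate traces; 6 have nonzero weight after conditioning:
  (W=0, X=0, Y=2, Z=3) weight 1/54
  (W=0, X=0, Y=3, Z=2) weight 2/81
  (W=1, X=0, Y=2, Z=3) weight 1/216
  (W=1, X=0, Y=3, Z=2) weight 1/162
  (W=2, X=0, Y=2, Z=3) weight 1/180
  (W=2, X=0, Y=3, Z=2) weight 1/135
Group by Z:
  weight(Z=2) = 31/810
  weight(Z=3) = 31/1080
Total weight = 31/810 + 31/1080 = 217/3240
P(Z=2 | obs) = 31/810 / 217/3240 = 4/7
P(Z=3 | obs) = 31/1080 / 217/3240 = 3/7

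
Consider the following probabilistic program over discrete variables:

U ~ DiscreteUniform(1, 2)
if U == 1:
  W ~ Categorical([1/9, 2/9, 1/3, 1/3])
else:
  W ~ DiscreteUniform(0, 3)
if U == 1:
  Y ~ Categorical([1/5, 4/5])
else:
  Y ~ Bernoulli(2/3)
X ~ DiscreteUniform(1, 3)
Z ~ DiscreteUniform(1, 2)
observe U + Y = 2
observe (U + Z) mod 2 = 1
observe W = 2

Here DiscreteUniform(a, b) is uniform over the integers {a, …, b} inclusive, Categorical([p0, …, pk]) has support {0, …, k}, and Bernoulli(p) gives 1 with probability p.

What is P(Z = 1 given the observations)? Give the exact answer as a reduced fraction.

Enumerate traces; 6 have nonzero weight after conditioning:
  (U=1, W=2, Y=1, X=1, Z=2) weight 1/45
  (U=1, W=2, Y=1, X=2, Z=2) weight 1/45
  (U=1, W=2, Y=1, X=3, Z=2) weight 1/45
  (U=2, W=2, Y=0, X=1, Z=1) weight 1/144
  (U=2, W=2, Y=0, X=2, Z=1) weight 1/144
  (U=2, W=2, Y=0, X=3, Z=1) weight 1/144
Group by Z:
  weight(Z=1) = 1/48
  weight(Z=2) = 1/15
Total weight = 1/48 + 1/15 = 7/80
P(Z=1 | obs) = 1/48 / 7/80 = 5/21
P(Z=2 | obs) = 1/15 / 7/80 = 16/21

P(Z = 1 | obs) = 5/21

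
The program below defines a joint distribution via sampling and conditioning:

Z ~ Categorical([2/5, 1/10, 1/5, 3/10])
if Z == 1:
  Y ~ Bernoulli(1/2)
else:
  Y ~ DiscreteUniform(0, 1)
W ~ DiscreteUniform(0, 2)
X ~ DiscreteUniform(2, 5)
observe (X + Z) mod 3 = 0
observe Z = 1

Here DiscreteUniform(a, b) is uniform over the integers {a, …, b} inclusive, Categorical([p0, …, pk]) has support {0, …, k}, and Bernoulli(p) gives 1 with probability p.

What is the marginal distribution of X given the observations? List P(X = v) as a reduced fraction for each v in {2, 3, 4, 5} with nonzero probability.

P(X=2) = 1/2, P(X=5) = 1/2

Enumerate traces; 12 have nonzero weight after conditioning:
  (Z=1, Y=0, W=0, X=2) weight 1/240
  (Z=1, Y=0, W=0, X=5) weight 1/240
  (Z=1, Y=0, W=1, X=2) weight 1/240
  (Z=1, Y=0, W=1, X=5) weight 1/240
  (Z=1, Y=0, W=2, X=2) weight 1/240
  (Z=1, Y=0, W=2, X=5) weight 1/240
  (Z=1, Y=1, W=0, X=2) weight 1/240
  (Z=1, Y=1, W=0, X=5) weight 1/240
  … 4 more
Group by X:
  weight(X=2) = 1/40
  weight(X=5) = 1/40
Total weight = 1/40 + 1/40 = 1/20
P(X=2 | obs) = 1/40 / 1/20 = 1/2
P(X=5 | obs) = 1/40 / 1/20 = 1/2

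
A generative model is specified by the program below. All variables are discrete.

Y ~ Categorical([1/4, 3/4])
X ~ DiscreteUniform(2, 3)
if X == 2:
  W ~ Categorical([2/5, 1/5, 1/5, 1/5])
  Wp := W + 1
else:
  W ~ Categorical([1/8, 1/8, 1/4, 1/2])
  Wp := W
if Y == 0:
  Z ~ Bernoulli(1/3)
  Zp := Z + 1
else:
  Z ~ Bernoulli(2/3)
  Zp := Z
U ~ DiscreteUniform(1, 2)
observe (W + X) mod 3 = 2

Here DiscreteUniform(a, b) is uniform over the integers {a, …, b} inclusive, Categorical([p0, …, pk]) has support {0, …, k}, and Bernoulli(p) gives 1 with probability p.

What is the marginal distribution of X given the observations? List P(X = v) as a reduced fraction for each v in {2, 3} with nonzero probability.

Enumerate traces; 24 have nonzero weight after conditioning:
  (Y=0, X=2, W=0, Z=0, U=1) weight 1/60
  (Y=0, X=2, W=0, Z=0, U=2) weight 1/60
  (Y=0, X=2, W=0, Z=1, U=1) weight 1/120
  (Y=0, X=2, W=0, Z=1, U=2) weight 1/120
  (Y=0, X=2, W=3, Z=0, U=1) weight 1/120
  (Y=0, X=2, W=3, Z=0, U=2) weight 1/120
  (Y=0, X=2, W=3, Z=1, U=1) weight 1/240
  (Y=0, X=2, W=3, Z=1, U=2) weight 1/240
  (Y=0, X=3, W=2, Z=0, U=1) weight 1/96
  … 15 more
Group by X:
  weight(X=2) = 3/10
  weight(X=3) = 1/8
Total weight = 3/10 + 1/8 = 17/40
P(X=2 | obs) = 3/10 / 17/40 = 12/17
P(X=3 | obs) = 1/8 / 17/40 = 5/17

P(X=2) = 12/17, P(X=3) = 5/17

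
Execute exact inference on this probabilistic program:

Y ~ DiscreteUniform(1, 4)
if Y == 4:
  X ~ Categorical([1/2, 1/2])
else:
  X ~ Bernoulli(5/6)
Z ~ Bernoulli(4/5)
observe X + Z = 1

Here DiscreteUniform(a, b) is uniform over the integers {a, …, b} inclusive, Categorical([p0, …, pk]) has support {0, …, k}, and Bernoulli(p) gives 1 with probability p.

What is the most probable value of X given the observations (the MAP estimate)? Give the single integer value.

argmax_v P(X = v | obs) = 0

Enumerate traces; 8 have nonzero weight after conditioning:
  (Y=1, X=0, Z=1) weight 1/30
  (Y=1, X=1, Z=0) weight 1/24
  (Y=2, X=0, Z=1) weight 1/30
  (Y=2, X=1, Z=0) weight 1/24
  (Y=3, X=0, Z=1) weight 1/30
  (Y=3, X=1, Z=0) weight 1/24
  (Y=4, X=0, Z=1) weight 1/10
  (Y=4, X=1, Z=0) weight 1/40
Group by X:
  weight(X=0) = 1/5
  weight(X=1) = 3/20
Total weight = 1/5 + 3/20 = 7/20
P(X=0 | obs) = 1/5 / 7/20 = 4/7
P(X=1 | obs) = 3/20 / 7/20 = 3/7
argmax = 0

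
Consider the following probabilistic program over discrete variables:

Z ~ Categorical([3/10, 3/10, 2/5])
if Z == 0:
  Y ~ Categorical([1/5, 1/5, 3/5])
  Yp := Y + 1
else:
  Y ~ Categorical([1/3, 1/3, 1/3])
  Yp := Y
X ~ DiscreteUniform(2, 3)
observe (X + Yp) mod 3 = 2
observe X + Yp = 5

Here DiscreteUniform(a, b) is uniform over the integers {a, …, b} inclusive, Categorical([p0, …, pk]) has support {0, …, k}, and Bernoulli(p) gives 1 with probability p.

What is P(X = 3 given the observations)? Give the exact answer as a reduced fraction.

P(X = 3 | obs) = 44/71

Enumerate traces; 4 have nonzero weight after conditioning:
  (Z=0, Y=1, X=3) weight 3/100
  (Z=0, Y=2, X=2) weight 9/100
  (Z=1, Y=2, X=3) weight 1/20
  (Z=2, Y=2, X=3) weight 1/15
Group by X:
  weight(X=2) = 9/100
  weight(X=3) = 11/75
Total weight = 9/100 + 11/75 = 71/300
P(X=2 | obs) = 9/100 / 71/300 = 27/71
P(X=3 | obs) = 11/75 / 71/300 = 44/71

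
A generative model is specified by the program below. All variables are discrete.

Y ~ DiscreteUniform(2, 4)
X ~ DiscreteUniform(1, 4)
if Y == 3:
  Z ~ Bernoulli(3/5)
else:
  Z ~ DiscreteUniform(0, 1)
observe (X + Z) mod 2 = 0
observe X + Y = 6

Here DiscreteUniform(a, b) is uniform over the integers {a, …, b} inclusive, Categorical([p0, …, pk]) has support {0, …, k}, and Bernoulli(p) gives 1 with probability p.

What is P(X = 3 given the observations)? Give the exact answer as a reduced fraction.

Enumerate traces; 3 have nonzero weight after conditioning:
  (Y=2, X=4, Z=0) weight 1/24
  (Y=3, X=3, Z=1) weight 1/20
  (Y=4, X=2, Z=0) weight 1/24
Group by X:
  weight(X=2) = 1/24
  weight(X=3) = 1/20
  weight(X=4) = 1/24
Total weight = 1/24 + 1/20 + 1/24 = 2/15
P(X=2 | obs) = 1/24 / 2/15 = 5/16
P(X=3 | obs) = 1/20 / 2/15 = 3/8
P(X=4 | obs) = 1/24 / 2/15 = 5/16

P(X = 3 | obs) = 3/8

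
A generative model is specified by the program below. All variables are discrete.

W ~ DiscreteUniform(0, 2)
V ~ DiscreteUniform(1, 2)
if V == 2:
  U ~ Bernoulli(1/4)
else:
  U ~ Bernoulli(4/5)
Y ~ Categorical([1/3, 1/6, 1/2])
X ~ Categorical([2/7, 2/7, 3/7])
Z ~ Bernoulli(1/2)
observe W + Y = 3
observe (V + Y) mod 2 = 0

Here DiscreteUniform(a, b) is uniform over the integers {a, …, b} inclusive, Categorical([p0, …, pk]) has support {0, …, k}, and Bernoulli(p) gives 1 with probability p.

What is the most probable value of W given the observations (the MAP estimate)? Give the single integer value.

Enumerate traces; 24 have nonzero weight after conditioning:
  (W=1, V=2, U=0, Y=2, X=0, Z=0) weight 1/112
  (W=1, V=2, U=0, Y=2, X=0, Z=1) weight 1/112
  (W=1, V=2, U=0, Y=2, X=1, Z=0) weight 1/112
  (W=1, V=2, U=0, Y=2, X=1, Z=1) weight 1/112
  (W=1, V=2, U=0, Y=2, X=2, Z=0) weight 3/224
  (W=1, V=2, U=0, Y=2, X=2, Z=1) weight 3/224
  (W=1, V=2, U=1, Y=2, X=0, Z=0) weight 1/336
  (W=1, V=2, U=1, Y=2, X=0, Z=1) weight 1/336
  (W=2, V=1, U=0, Y=1, X=0, Z=0) weight 1/1260
  … 15 more
Group by W:
  weight(W=1) = 1/12
  weight(W=2) = 1/36
Total weight = 1/12 + 1/36 = 1/9
P(W=1 | obs) = 1/12 / 1/9 = 3/4
P(W=2 | obs) = 1/36 / 1/9 = 1/4
argmax = 1

argmax_v P(W = v | obs) = 1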